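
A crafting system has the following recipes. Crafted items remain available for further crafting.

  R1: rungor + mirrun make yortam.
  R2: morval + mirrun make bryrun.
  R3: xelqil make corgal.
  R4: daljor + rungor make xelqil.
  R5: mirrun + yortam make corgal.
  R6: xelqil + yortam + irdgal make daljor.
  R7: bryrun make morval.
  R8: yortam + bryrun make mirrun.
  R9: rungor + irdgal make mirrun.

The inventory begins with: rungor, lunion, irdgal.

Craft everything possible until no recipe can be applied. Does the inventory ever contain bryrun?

No

bryrun would need morval and mirrun (R2), but morval is never obtained.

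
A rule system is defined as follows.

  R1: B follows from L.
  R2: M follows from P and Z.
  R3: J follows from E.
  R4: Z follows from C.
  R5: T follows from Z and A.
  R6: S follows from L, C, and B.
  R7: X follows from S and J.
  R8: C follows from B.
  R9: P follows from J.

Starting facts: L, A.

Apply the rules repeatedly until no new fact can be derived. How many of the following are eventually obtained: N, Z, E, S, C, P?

3

L holds, so B follows (R1).
From B, R8 gives C.
From L, C, and B, R6 gives S.
C holds, so Z follows (R4).
No rule produces N, and it is not given.
Z: reached.
No rule produces E, and it is not given.
S: reached.
C: reached.
P would need J (R9), but J is never established.
Reached: Z, S, and C — 3 of the 6.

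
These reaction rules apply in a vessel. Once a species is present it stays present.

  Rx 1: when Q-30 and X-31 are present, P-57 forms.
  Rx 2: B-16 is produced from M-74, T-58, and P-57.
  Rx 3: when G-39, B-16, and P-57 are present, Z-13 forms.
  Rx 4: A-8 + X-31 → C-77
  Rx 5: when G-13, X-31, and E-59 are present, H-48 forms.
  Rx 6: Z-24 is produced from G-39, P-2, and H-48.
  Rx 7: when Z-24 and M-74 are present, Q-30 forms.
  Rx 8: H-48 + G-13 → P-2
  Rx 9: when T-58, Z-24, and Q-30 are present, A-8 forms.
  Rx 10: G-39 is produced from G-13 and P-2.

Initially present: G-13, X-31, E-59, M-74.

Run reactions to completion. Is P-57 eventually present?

Yes

G-13, X-31, and E-59 present → H-48 forms (Rx 5).
H-48 and G-13 present → P-2 forms (Rx 8).
G-13 and P-2 present → G-39 forms (Rx 10).
G-39, P-2, and H-48 present → Z-24 forms (Rx 6).
Z-24 and M-74 present → Q-30 forms (Rx 7).
Q-30 and X-31 present → P-57 forms (Rx 1).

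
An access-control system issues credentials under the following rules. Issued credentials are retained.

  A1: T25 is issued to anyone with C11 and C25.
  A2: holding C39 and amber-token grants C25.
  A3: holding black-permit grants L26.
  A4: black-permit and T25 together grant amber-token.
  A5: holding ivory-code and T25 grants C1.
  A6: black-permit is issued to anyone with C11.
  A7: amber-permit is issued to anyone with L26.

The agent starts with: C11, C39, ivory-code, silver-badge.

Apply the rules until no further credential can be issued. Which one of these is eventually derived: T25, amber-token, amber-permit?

Holding C11 grants black-permit (A6).
Holding black-permit grants L26 (A3).
Holding L26 grants amber-permit (A7).
amber-token would need black-permit and T25 (A4), but T25 is never granted. T25 would need C11 and C25 (A1), but C25 is never granted.

amber-permit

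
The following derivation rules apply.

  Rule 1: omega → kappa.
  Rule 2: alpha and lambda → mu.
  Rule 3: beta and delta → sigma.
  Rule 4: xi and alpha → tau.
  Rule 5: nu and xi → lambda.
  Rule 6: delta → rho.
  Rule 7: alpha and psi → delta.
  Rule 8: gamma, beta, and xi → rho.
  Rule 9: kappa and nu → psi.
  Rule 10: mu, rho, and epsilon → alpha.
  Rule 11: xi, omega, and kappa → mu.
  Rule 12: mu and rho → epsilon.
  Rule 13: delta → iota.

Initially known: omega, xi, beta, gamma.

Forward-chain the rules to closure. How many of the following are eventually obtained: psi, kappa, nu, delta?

1

omega holds, so kappa follows (Rule 1).
psi would need kappa and nu (Rule 9), but nu is never established.
kappa: reached.
No rule produces nu, and it is not given.
delta would need alpha and psi (Rule 7), but psi is never established.
Reached: kappa — 1 of the 4.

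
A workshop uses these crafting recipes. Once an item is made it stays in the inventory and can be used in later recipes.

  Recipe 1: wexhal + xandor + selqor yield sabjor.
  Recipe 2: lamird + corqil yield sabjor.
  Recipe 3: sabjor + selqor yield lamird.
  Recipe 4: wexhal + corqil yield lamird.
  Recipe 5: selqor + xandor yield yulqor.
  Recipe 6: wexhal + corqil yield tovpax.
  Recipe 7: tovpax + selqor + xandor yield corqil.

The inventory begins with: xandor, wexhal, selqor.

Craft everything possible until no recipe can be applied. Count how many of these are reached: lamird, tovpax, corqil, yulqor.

Using Recipe 1, wexhal, xandor, and selqor make sabjor.
selqor + xandor → yulqor (Recipe 5).
sabjor + selqor → lamird (Recipe 3).
lamird: reached.
tovpax would need wexhal and corqil (Recipe 6), but corqil is never obtained.
corqil would need tovpax, selqor, and xandor (Recipe 7), but tovpax is never obtained.
yulqor: reached.
Reached: lamird and yulqor — 2 of the 4.

2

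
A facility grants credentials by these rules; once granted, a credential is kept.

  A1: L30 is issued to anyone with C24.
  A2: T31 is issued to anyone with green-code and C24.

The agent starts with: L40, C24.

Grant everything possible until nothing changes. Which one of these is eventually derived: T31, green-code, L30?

L30

Holding C24 grants L30 (A1).
T31 would need green-code and C24 (A2), but green-code is never granted. No rule produces green-code, and it is not given.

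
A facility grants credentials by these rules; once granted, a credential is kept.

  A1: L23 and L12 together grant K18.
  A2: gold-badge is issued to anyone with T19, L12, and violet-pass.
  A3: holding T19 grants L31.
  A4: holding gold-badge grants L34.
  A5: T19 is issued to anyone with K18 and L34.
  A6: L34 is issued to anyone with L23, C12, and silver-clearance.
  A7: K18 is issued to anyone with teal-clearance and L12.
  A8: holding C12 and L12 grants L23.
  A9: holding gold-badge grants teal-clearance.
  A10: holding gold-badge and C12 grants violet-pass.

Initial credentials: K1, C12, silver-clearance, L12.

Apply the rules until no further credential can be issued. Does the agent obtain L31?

Yes

Holding C12 and L12 grants L23 (A8).
Holding L23, C12, and silver-clearance grants L34 (A6).
Holding L23 and L12 grants K18 (A1).
Holding K18 and L34 grants T19 (A5).
Holding T19 grants L31 (A3).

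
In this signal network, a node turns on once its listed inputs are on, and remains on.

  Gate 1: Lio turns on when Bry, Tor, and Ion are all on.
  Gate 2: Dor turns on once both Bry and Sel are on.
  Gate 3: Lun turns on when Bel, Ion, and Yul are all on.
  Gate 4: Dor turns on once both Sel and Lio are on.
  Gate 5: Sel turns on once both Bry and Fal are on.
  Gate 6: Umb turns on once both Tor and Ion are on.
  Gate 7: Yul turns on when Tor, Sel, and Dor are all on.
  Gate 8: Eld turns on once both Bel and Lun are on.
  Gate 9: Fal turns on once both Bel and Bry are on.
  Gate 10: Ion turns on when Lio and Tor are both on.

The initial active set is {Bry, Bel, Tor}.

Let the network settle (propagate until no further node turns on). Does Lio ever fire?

Lio would need Bry, Tor, and Ion (Gate 1), but Ion never turns on.

No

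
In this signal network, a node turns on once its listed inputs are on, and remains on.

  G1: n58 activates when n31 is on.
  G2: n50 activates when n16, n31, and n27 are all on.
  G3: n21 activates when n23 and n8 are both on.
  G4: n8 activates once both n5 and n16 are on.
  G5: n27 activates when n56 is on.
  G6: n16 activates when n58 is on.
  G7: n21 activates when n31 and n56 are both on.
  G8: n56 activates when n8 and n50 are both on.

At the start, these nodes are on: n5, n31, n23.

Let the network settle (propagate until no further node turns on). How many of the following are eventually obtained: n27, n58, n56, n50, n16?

2

n31 is on, so n58 activates (G1).
G6: n58 on → n16 on.
n27 would need n56 (G5), but n56 never turns on.
n58: reached.
n56 would need n8 and n50 (G8), but n50 never turns on.
n50 would need n16, n31, and n27 (G2), but n27 never turns on.
n16: reached.
Reached: n58 and n16 — 2 of the 5.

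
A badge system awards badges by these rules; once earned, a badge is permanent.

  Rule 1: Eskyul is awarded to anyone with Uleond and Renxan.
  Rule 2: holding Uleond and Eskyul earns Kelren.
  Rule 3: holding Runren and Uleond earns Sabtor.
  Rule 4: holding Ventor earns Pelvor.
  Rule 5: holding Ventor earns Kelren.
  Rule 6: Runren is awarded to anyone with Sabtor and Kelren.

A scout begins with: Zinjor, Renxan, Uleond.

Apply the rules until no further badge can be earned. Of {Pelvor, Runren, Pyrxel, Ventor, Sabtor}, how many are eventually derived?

0

Pelvor would need Ventor (Rule 4), but Ventor is never earned.
Runren would need Sabtor and Kelren (Rule 6), but Sabtor is never earned.
No rule produces Pyrxel, and it is not given.
No rule produces Ventor, and it is not given.
Sabtor would need Runren and Uleond (Rule 3), but Runren is never earned.
None of the 5 are reached.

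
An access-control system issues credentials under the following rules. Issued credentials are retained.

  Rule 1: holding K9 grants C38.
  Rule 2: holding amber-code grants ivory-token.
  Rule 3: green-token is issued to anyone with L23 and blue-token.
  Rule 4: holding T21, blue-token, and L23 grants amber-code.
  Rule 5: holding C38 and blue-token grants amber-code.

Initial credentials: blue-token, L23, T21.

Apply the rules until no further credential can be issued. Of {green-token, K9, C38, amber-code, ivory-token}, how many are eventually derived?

Holding T21, blue-token, and L23 grants amber-code (Rule 4).
Holding L23 and blue-token grants green-token (Rule 3).
Holding amber-code grants ivory-token (Rule 2).
green-token: reached.
No rule produces K9, and it is not given.
C38 would need K9 (Rule 1), but K9 is never granted.
amber-code: reached.
ivory-token: reached.
Reached: green-token, amber-code, and ivory-token — 3 of the 5.

3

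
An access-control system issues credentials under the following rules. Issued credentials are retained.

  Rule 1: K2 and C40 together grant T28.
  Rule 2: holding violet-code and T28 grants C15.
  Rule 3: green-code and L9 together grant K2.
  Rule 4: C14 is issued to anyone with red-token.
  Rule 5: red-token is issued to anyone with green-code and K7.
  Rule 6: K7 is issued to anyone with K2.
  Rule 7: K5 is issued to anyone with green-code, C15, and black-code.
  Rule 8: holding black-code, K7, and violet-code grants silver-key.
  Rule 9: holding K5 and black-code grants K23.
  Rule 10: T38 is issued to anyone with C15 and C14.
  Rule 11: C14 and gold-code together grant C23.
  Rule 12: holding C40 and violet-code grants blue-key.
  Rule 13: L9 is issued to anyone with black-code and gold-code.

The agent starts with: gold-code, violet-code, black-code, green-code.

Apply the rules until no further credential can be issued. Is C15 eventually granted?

No

C15 would need violet-code and T28 (Rule 2), but T28 is never granted.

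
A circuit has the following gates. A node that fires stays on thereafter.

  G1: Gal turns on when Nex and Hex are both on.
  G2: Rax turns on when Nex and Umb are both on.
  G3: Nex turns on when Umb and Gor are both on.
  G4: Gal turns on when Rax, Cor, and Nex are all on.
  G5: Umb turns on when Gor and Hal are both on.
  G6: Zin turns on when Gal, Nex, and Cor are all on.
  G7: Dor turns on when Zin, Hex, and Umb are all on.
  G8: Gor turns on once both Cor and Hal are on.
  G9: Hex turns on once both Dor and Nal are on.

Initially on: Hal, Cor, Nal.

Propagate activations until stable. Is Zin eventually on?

G8: Cor and Hal on → Gor on.
G5: Gor and Hal on → Umb on.
Umb and Gor are on, so Nex turns on (G3).
Nex and Umb are on, so Rax turns on (G2).
Rax, Cor, and Nex are on, so Gal turns on (G4).
G6: Gal, Nex, and Cor on → Zin on.

Yes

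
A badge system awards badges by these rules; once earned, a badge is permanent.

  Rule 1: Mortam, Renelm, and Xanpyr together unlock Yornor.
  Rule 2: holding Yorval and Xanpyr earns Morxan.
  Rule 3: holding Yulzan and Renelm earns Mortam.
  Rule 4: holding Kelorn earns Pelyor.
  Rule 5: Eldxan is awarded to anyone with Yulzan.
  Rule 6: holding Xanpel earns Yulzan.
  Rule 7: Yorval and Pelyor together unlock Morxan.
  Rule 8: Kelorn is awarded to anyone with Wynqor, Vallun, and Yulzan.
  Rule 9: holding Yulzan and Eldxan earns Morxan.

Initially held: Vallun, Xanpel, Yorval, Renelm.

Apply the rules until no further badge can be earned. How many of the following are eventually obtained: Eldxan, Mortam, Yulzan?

3

With Xanpel, Yulzan is earned (Rule 6).
With Yulzan and Renelm, Mortam is earned (Rule 3).
With Yulzan, Eldxan is earned (Rule 5).
Eldxan: reached.
Mortam: reached.
Yulzan: reached.
All 3 are reached.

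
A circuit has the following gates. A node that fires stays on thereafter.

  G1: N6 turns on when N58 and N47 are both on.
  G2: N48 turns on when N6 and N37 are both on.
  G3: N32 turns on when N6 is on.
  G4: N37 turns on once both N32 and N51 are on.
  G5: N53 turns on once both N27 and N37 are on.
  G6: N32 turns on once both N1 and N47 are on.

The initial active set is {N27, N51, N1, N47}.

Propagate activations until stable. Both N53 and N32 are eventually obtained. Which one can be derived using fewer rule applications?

N32

N32: G6: N1 and N47 on → N32 on. [1 rule application]
N53: G6: N1 and N47 on → N32 on. N32 and N51 are on, so N37 turns on (G4). G5: N27 and N37 on → N53 on. [3 rule applications]
N32 needs fewer.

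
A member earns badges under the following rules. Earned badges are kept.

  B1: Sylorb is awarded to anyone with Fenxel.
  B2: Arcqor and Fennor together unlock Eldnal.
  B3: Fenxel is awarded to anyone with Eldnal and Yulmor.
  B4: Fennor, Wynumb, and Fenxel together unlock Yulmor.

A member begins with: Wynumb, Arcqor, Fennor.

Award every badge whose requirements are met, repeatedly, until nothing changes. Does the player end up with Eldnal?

With Arcqor and Fennor, Eldnal is earned (B2).

Yes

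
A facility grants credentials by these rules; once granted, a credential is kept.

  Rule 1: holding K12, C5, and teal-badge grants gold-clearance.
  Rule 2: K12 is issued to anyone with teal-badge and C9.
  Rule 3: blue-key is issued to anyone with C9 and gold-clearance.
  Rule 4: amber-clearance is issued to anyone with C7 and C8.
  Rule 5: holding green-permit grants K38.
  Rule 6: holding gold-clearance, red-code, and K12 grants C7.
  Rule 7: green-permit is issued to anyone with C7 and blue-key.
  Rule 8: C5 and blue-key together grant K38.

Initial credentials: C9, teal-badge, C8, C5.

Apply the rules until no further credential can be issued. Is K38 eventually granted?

Holding teal-badge and C9 grants K12 (Rule 2).
Holding K12, C5, and teal-badge grants gold-clearance (Rule 1).
Holding C9 and gold-clearance grants blue-key (Rule 3).
Holding C5 and blue-key grants K38 (Rule 8).

Yes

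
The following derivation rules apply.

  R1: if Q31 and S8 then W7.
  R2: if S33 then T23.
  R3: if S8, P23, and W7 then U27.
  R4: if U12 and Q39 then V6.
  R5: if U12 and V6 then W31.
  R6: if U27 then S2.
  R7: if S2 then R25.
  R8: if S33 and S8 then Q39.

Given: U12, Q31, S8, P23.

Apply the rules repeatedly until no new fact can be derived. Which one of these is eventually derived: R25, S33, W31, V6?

From Q31 and S8, R1 gives W7.
S8, P23, and W7 hold, so U27 follows (R3).
U27 holds, so S2 follows (R6).
S2 holds, so R25 follows (R7).
V6 would need U12 and Q39 (R4), but Q39 is never established. No rule produces S33, and it is not given. W31 would need U12 and V6 (R5), but V6 is never established.

R25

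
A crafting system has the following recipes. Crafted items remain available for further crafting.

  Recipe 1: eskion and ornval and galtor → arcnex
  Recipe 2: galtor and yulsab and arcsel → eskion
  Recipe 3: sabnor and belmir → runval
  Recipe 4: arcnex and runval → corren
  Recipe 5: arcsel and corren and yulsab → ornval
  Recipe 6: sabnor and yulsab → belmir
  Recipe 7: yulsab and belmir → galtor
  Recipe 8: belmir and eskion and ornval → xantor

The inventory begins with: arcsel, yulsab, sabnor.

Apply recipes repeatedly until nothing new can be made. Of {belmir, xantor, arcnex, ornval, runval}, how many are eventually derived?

Using Recipe 6, sabnor and yulsab make belmir.
Using Recipe 3, sabnor and belmir make runval.
belmir: reached.
xantor would need belmir, eskion, and ornval (Recipe 8), but ornval is never obtained.
arcnex would need eskion, ornval, and galtor (Recipe 1), but ornval is never obtained.
ornval would need arcsel, corren, and yulsab (Recipe 5), but corren is never obtained.
runval: reached.
Reached: belmir and runval — 2 of the 5.

2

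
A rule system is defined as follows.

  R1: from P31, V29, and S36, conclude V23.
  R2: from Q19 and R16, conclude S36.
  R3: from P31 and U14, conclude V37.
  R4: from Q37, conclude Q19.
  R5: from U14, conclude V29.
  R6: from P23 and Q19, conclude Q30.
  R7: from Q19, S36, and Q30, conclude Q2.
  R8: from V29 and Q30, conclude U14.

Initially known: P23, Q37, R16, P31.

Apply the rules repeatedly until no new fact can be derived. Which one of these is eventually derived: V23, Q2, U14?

Q2

From Q37, R4 gives Q19.
P23 and Q19 hold, so Q30 follows (R6).
From Q19 and R16, R2 gives S36.
From Q19, S36, and Q30, R7 gives Q2.
U14 would need V29 and Q30 (R8), but V29 is never established. V23 would need P31, V29, and S36 (R1), but V29 is never established.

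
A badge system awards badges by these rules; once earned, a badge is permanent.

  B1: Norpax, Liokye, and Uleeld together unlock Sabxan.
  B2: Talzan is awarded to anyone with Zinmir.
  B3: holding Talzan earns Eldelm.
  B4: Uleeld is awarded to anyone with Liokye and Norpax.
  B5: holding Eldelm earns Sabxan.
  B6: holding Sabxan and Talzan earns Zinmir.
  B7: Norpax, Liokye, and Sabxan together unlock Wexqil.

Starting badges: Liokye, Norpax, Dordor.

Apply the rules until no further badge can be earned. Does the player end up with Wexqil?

Yes

With Liokye and Norpax, Uleeld is earned (B4).
With Norpax, Liokye, and Uleeld, Sabxan is earned (B1).
With Norpax, Liokye, and Sabxan, Wexqil is earned (B7).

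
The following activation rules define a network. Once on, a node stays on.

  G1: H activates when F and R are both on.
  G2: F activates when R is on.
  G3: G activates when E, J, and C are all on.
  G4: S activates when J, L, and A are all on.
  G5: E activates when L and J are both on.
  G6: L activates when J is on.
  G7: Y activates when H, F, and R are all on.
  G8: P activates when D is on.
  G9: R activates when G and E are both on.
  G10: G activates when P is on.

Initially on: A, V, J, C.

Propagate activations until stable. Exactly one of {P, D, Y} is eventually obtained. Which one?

G6: J on → L on.
G5: L and J on → E on.
E, J, and C are on, so G activates (G3).
G9: G and E on → R on.
G2: R on → F on.
G1: F and R on → H on.
G7: H, F, and R on → Y on.
P would need D (G8), but D never turns on. No rule produces D, and it is not given.

Y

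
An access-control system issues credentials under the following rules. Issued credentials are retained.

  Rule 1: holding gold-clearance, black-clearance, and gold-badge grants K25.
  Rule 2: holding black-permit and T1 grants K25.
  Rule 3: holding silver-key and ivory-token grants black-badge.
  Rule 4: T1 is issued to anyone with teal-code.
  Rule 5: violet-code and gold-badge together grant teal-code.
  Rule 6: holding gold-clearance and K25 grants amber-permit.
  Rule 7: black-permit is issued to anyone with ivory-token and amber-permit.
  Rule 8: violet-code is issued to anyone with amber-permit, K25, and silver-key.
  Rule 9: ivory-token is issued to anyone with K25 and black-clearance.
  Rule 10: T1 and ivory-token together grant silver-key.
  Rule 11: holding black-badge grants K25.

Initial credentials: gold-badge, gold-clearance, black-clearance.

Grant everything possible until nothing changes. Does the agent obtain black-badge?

No

black-badge would need silver-key and ivory-token (Rule 3), but silver-key is never granted.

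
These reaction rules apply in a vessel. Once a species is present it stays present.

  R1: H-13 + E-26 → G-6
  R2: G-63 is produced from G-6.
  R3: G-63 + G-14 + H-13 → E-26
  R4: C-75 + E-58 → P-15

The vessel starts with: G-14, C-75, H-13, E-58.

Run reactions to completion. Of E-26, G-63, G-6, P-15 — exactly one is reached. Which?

P-15

C-75 and E-58 present → P-15 forms (R4).
G-63 would need G-6 (R2), but G-6 never forms. E-26 would need G-63, G-14, and H-13 (R3), but G-63 never forms. G-6 would need H-13 and E-26 (R1), but E-26 never forms.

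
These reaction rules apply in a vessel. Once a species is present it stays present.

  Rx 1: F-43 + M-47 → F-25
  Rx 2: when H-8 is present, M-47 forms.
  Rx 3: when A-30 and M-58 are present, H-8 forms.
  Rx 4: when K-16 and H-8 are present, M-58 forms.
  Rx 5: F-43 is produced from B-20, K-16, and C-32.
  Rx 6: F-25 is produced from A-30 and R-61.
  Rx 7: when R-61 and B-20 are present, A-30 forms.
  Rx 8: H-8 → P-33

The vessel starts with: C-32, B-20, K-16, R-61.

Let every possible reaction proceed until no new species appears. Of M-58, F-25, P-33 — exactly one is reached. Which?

R-61 and B-20 present → A-30 forms (Rx 7).
A-30 and R-61 present → F-25 forms (Rx 6).
P-33 would need H-8 (Rx 8), but H-8 never forms. M-58 would need K-16 and H-8 (Rx 4), but H-8 never forms.

F-25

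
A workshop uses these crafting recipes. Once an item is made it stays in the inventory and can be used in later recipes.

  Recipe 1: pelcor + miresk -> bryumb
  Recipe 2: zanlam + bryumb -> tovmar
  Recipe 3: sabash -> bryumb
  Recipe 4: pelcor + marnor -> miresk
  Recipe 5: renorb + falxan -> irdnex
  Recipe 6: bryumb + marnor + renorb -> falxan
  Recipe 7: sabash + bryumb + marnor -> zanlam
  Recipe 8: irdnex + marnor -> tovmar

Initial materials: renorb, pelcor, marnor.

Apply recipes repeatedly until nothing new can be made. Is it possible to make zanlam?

No

zanlam would need sabash, bryumb, and marnor (Recipe 7), but sabash is never obtained.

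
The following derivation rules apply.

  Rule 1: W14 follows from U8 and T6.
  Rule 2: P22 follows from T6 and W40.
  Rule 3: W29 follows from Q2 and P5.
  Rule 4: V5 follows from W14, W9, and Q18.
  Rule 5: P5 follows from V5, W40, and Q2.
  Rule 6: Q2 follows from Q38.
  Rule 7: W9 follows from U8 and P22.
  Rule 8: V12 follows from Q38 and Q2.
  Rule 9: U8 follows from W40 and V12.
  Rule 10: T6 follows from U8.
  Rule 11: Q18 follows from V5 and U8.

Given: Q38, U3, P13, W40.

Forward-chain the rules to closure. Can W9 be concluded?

Q38 holds, so Q2 follows (Rule 6).
Q38 and Q2 hold, so V12 follows (Rule 8).
W40 and V12 hold, so U8 follows (Rule 9).
From U8, Rule 10 gives T6.
T6 and W40 hold, so P22 follows (Rule 2).
U8 and P22 hold, so W9 follows (Rule 7).

Yes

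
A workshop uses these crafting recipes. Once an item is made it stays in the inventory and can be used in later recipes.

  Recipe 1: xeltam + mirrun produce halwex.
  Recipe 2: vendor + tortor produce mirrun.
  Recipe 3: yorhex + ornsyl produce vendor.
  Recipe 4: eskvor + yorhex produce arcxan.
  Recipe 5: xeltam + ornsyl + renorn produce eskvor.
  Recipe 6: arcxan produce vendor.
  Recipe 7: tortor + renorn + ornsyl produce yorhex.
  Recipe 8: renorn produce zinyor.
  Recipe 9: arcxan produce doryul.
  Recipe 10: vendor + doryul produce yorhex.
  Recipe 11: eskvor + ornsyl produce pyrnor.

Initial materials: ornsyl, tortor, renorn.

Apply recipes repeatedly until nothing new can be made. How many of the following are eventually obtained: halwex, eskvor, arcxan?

halwex would need xeltam and mirrun (Recipe 1), but xeltam is never obtained.
eskvor would need xeltam, ornsyl, and renorn (Recipe 5), but xeltam is never obtained.
arcxan would need eskvor and yorhex (Recipe 4), but eskvor is never obtained.
None of the 3 are reached.

0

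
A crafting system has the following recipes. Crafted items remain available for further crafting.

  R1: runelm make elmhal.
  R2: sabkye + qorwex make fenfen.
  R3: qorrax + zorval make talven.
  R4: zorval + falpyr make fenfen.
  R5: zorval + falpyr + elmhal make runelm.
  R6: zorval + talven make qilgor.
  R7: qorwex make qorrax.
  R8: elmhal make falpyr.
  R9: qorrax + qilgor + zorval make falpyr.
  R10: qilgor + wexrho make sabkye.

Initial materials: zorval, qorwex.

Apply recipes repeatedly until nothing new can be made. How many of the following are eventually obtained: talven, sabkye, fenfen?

qorwex → qorrax (R7).
qorrax + zorval → talven (R3).
zorval + talven → qilgor (R6).
qorrax + qilgor + zorval → falpyr (R9).
zorval + falpyr → fenfen (R4).
talven: reached.
sabkye would need qilgor and wexrho (R10), but wexrho is never obtained.
fenfen: reached.
Reached: talven and fenfen — 2 of the 3.

2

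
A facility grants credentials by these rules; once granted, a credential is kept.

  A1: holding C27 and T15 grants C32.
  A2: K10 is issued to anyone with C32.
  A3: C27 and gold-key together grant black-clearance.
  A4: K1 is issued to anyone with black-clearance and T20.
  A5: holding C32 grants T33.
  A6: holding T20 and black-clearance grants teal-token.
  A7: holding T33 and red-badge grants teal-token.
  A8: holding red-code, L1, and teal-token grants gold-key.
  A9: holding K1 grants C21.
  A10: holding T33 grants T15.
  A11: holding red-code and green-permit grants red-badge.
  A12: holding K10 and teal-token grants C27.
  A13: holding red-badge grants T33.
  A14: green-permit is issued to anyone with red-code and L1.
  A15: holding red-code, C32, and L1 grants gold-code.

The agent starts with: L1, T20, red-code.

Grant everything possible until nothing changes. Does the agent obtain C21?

No

C21 would need K1 (A9), but K1 is never granted.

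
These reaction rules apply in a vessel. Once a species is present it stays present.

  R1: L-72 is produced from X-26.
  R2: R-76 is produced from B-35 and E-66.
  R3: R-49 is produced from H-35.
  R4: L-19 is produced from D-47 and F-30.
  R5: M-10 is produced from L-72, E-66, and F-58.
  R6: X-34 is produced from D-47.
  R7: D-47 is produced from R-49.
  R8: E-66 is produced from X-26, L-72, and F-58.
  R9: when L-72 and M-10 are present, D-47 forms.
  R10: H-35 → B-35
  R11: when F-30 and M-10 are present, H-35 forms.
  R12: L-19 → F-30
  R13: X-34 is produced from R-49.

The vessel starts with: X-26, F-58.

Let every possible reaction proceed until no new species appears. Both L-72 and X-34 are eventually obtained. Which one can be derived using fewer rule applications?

L-72: X-26 present → L-72 forms (R1). [1 rule application]
X-34: X-26 present → L-72 forms (R1). X-26, L-72, and F-58 present → E-66 forms (R8). L-72, E-66, and F-58 present → M-10 forms (R5). L-72 and M-10 present → D-47 forms (R9). D-47 present → X-34 forms (R6). [5 rule applications]
L-72 needs fewer.

L-72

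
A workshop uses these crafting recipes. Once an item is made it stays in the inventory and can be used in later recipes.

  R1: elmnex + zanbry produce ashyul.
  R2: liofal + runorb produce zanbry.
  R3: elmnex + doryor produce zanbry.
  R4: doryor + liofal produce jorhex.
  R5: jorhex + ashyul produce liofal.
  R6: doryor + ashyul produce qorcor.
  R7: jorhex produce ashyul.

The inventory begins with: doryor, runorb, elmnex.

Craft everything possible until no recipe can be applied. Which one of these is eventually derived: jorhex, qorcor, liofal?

qorcor

Using R3, elmnex and doryor make zanbry.
elmnex + zanbry → ashyul (R1).
doryor + ashyul → qorcor (R6).
jorhex would need doryor and liofal (R4), but liofal is never obtained. liofal would need jorhex and ashyul (R5), but jorhex is never obtained.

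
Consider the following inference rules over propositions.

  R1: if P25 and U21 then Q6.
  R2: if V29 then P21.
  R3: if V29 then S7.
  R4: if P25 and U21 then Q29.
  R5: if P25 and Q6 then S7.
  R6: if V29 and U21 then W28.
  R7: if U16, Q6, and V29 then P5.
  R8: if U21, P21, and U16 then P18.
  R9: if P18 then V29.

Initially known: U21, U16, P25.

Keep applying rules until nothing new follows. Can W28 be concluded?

No

W28 would need V29 and U21 (R6), but V29 is never established.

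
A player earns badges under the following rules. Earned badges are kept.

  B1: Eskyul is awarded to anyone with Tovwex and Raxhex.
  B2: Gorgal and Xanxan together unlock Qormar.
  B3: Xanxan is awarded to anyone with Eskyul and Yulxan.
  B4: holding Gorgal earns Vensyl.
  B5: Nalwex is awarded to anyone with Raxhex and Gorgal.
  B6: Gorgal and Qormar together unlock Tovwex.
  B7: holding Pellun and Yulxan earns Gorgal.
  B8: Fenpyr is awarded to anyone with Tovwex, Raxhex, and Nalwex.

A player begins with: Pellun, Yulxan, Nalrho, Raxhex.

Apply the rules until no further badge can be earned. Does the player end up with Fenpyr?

Fenpyr would need Tovwex, Raxhex, and Nalwex (B8), but Tovwex is never earned.

No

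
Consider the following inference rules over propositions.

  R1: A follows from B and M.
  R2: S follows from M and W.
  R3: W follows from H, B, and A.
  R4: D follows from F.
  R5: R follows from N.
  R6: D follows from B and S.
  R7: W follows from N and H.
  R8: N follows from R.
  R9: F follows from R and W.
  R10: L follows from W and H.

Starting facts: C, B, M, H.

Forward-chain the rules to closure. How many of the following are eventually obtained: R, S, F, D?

From B and M, R1 gives A.
H, B, and A hold, so W follows (R3).
M and W hold, so S follows (R2).
B and S hold, so D follows (R6).
R would need N (R5), but N is never established.
S: reached.
F would need R and W (R9), but R is never established.
D: reached.
Reached: S and D — 2 of the 4.

2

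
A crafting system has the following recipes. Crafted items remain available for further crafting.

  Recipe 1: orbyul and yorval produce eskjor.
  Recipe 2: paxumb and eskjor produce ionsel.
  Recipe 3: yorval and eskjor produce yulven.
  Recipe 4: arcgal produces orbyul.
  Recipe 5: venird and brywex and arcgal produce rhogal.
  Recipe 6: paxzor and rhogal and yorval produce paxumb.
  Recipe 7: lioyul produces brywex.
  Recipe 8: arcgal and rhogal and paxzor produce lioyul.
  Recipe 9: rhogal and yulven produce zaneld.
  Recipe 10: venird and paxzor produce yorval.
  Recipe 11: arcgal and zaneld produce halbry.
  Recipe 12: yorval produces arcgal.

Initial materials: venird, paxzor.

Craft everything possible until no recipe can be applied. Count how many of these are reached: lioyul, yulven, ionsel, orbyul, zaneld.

venird and paxzor → yorval (Recipe 10).
yorval → arcgal (Recipe 12).
arcgal → orbyul (Recipe 4).
orbyul and yorval → eskjor (Recipe 1).
yorval and eskjor → yulven (Recipe 3).
lioyul would need arcgal, rhogal, and paxzor (Recipe 8), but rhogal is never obtained.
yulven: reached.
ionsel would need paxumb and eskjor (Recipe 2), but paxumb is never obtained.
orbyul: reached.
zaneld would need rhogal and yulven (Recipe 9), but rhogal is never obtained.
Reached: yulven and orbyul — 2 of the 5.

2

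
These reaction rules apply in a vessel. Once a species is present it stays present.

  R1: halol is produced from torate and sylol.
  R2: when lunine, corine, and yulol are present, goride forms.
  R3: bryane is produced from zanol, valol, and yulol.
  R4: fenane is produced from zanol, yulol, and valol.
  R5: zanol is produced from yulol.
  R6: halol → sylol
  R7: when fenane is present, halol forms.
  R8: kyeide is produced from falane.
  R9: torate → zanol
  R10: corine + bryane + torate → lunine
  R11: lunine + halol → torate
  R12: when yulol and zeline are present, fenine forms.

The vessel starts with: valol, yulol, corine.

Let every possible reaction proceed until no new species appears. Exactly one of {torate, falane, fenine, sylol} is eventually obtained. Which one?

sylol

yulol present → zanol forms (R5).
zanol, yulol, and valol present → fenane forms (R4).
fenane present → halol forms (R7).
halol present → sylol forms (R6).
fenine would need yulol and zeline (R12), but zeline never forms. No rule produces falane, and it is not given. torate would need lunine and halol (R11), but lunine never forms.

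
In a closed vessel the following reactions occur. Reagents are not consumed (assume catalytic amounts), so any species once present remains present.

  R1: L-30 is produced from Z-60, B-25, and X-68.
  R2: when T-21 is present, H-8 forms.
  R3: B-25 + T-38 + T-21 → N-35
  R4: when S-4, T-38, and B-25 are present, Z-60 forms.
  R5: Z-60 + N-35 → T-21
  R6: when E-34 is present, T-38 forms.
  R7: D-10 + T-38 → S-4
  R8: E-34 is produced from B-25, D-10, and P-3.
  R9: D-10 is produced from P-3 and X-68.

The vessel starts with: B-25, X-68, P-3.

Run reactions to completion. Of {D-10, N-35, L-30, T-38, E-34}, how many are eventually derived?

4

P-3 and X-68 present → D-10 forms (R9).
B-25, D-10, and P-3 present → E-34 forms (R8).
E-34 present → T-38 forms (R6).
D-10 and T-38 present → S-4 forms (R7).
S-4, T-38, and B-25 present → Z-60 forms (R4).
Z-60, B-25, and X-68 present → L-30 forms (R1).
D-10: reached.
N-35 would need B-25, T-38, and T-21 (R3), but T-21 never forms.
L-30: reached.
T-38: reached.
E-34: reached.
Reached: D-10, L-30, T-38, and E-34 — 4 of the 5.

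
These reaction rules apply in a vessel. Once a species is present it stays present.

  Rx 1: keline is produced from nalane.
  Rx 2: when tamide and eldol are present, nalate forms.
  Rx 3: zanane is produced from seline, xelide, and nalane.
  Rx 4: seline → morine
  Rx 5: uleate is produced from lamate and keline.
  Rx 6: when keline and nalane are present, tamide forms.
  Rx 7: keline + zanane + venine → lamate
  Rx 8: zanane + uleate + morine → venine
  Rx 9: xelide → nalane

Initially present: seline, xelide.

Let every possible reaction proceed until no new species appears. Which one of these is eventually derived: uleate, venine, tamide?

tamide

xelide present → nalane forms (Rx 9).
nalane present → keline forms (Rx 1).
keline and nalane present → tamide forms (Rx 6).
venine would need zanane, uleate, and morine (Rx 8), but uleate never forms. uleate would need lamate and keline (Rx 5), but lamate never forms.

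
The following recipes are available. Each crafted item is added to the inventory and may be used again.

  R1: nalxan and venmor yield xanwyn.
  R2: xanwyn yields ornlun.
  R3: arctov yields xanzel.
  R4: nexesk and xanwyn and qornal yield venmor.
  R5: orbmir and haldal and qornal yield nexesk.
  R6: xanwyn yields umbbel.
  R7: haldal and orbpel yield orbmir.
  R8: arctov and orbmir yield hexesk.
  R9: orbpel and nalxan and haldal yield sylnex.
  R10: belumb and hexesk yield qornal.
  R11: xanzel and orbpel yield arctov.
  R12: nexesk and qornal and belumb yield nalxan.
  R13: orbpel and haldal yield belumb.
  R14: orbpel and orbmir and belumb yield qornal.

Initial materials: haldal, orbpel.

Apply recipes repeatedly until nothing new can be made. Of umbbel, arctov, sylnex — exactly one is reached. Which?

sylnex

haldal and orbpel → orbmir (R7).
Using R13, orbpel and haldal make belumb.
orbpel and orbmir and belumb → qornal (R14).
orbmir and haldal and qornal → nexesk (R5).
Using R12, nexesk, qornal, and belumb make nalxan.
orbpel and nalxan and haldal → sylnex (R9).
arctov would need xanzel and orbpel (R11), but xanzel is never obtained. umbbel would need xanwyn (R6), but xanwyn is never obtained.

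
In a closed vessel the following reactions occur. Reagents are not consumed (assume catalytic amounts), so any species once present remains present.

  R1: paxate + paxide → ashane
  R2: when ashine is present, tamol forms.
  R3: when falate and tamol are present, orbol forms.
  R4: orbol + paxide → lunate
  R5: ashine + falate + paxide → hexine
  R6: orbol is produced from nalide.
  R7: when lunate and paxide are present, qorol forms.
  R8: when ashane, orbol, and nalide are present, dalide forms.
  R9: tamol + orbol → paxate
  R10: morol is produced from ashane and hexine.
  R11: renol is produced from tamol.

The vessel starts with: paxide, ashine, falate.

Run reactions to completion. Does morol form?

ashine, falate, and paxide present → hexine forms (R5).
ashine present → tamol forms (R2).
falate and tamol present → orbol forms (R3).
tamol and orbol present → paxate forms (R9).
paxate and paxide present → ashane forms (R1).
ashane and hexine present → morol forms (R10).

Yes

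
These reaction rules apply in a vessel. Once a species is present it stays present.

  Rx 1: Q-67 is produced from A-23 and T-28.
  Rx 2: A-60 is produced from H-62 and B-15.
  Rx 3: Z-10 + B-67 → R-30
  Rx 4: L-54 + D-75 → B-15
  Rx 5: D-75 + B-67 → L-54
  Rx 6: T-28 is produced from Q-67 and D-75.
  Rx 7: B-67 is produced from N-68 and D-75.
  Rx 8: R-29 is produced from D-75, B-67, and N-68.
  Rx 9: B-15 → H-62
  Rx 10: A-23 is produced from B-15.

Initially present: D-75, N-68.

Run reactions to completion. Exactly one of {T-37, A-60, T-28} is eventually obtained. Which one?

A-60

N-68 and D-75 present → B-67 forms (Rx 7).
D-75 and B-67 present → L-54 forms (Rx 5).
L-54 and D-75 present → B-15 forms (Rx 4).
B-15 present → H-62 forms (Rx 9).
H-62 and B-15 present → A-60 forms (Rx 2).
T-28 would need Q-67 and D-75 (Rx 6), but Q-67 never forms. No rule produces T-37, and it is not given.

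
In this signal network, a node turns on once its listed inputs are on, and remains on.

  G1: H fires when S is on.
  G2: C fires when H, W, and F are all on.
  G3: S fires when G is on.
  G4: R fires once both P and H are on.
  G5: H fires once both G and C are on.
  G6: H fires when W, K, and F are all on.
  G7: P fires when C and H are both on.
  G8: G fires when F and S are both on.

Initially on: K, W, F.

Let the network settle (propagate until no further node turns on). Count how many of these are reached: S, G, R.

W, K, and F are on, so H fires (G6).
H, W, and F are on, so C fires (G2).
C and H are on, so P fires (G7).
P and H are on, so R fires (G4).
S would need G (G3), but G never turns on.
G would need F and S (G8), but S never turns on.
R: reached.
Reached: R — 1 of the 3.

1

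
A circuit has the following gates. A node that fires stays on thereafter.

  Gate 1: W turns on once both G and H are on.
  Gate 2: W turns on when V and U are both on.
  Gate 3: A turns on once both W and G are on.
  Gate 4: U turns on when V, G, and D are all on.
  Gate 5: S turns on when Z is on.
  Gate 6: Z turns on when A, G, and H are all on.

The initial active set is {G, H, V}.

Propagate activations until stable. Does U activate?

No

U would need V, G, and D (Gate 4), but D never turns on.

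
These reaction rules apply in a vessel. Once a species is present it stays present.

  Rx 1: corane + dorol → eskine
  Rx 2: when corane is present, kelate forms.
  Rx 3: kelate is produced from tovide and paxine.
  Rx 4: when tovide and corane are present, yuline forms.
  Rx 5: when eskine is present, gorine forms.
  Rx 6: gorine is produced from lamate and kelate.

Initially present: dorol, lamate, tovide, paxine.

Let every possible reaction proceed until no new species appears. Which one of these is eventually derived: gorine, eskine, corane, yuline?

tovide and paxine present → kelate forms (Rx 3).
lamate and kelate present → gorine forms (Rx 6).
eskine would need corane and dorol (Rx 1), but corane never forms. No rule produces corane, and it is not given. yuline would need tovide and corane (Rx 4), but corane never forms.

gorine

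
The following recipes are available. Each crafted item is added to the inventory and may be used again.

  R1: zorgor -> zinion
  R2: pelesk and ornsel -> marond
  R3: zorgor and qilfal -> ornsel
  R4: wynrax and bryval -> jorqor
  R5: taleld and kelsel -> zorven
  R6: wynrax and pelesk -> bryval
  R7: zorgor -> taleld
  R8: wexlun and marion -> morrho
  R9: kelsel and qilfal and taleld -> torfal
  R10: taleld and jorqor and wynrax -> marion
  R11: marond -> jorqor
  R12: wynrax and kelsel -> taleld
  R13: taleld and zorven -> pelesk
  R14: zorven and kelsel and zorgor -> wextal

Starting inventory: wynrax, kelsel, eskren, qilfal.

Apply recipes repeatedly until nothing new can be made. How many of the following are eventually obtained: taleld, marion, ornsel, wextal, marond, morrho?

2

wynrax and kelsel -> taleld (R12).
taleld and kelsel -> zorven (R5).
taleld and zorven -> pelesk (R13).
wynrax and pelesk -> bryval (R6).
wynrax and bryval -> jorqor (R4).
Using R10, taleld, jorqor, and wynrax make marion.
taleld: reached.
marion: reached.
ornsel would need zorgor and qilfal (R3), but zorgor is never obtained.
wextal would need zorven, kelsel, and zorgor (R14), but zorgor is never obtained.
marond would need pelesk and ornsel (R2), but ornsel is never obtained.
morrho would need wexlun and marion (R8), but wexlun is never obtained.
Reached: taleld and marion — 2 of the 6.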